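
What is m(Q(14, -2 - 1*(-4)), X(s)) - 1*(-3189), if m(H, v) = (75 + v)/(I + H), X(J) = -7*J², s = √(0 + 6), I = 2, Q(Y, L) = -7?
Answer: 15912/5 ≈ 3182.4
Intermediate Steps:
s = √6 ≈ 2.4495
m(H, v) = (75 + v)/(2 + H)
m(Q(14, -2 - 1*(-4)), X(s)) - 1*(-3189) = (75 - 7*(√6)²)/(2 - 7) - 1*(-3189) = (75 - 7*6)/(-5) + 3189 = -(75 - 42)/5 + 3189 = -⅕*33 + 3189 = -33/5 + 3189 = 15912/5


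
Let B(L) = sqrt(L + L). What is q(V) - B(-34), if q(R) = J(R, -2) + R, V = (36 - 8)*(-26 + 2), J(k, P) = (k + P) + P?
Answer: -1348 - 2*I*sqrt(17) ≈ -1348.0 - 8.2462*I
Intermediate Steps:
J(k, P) = k + 2*P (J(k, P) = (P + k) + P = k + 2*P)
V = -672 (V = 28*(-24) = -672)
q(R) = -4 + 2*R (q(R) = (R + 2*(-2)) + R = (R - 4) + R = (-4 + R) + R = -4 + 2*R)
B(L) = sqrt(2)*sqrt(L) (B(L) = sqrt(2*L) = sqrt(2)*sqrt(L))
q(V) - B(-34) = (-4 + 2*(-672)) - sqrt(2)*sqrt(-34) = (-4 - 1344) - sqrt(2)*I*sqrt(34) = -1348 - 2*I*sqrt(17)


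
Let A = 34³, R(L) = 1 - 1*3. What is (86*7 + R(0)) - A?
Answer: -38704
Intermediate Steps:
R(L) = -2 (R(L) = 1 - 3 = -2)
A = 39304
(86*7 + R(0)) - A = (86*7 - 2) - 1*39304 = (602 - 2) - 39304 = 600 - 39304 = -38704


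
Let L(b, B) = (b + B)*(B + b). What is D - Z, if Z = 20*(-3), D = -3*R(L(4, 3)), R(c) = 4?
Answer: 48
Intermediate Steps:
L(b, B) = (B + b)² (L(b, B) = (B + b)*(B + b) = (B + b)²)
D = -12 (D = -3*4 = -12)
Z = -60
D - Z = -12 - 1*(-60) = -12 + 60 = 48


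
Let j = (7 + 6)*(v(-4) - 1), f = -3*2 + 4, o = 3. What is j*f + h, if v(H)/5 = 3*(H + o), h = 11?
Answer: 427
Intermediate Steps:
v(H) = 45 + 15*H (v(H) = 5*(3*(H + 3)) = 5*(3*(3 + H)) = 5*(9 + 3*H) = 45 + 15*H)
f = -2 (f = -6 + 4 = -2)
j = -208 (j = (7 + 6)*((45 + 15*(-4)) - 1) = 13*((45 - 60) - 1) = 13*(-15 - 1) = 13*(-16) = -208)
j*f + h = -208*(-2) + 11 = 416 + 11 = 427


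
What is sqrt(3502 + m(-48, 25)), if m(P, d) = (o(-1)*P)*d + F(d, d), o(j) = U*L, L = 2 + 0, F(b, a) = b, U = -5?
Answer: sqrt(15527) ≈ 124.61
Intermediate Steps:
L = 2
o(j) = -10 (o(j) = -5*2 = -10)
m(P, d) = d - 10*P*d (m(P, d) = (-10*P)*d + d = -10*P*d + d = d - 10*P*d)
sqrt(3502 + m(-48, 25)) = sqrt(3502 + 25*(1 - 10*(-48))) = sqrt(3502 + 25*(1 + 480)) = sqrt(3502 + 25*481) = sqrt(3502 + 12025) = sqrt(15527)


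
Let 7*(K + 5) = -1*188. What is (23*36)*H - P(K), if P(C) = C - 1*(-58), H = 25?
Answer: 144717/7 ≈ 20674.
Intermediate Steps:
K = -223/7 (K = -5 + (-1*188)/7 = -5 + (⅐)*(-188) = -5 - 188/7 = -223/7 ≈ -31.857)
P(C) = 58 + C (P(C) = C + 58 = 58 + C)
(23*36)*H - P(K) = (23*36)*25 - (58 - 223/7) = 828*25 - 1*183/7 = 20700 - 183/7 = 144717/7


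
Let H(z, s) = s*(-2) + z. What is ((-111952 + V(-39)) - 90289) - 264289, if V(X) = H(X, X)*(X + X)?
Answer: -469572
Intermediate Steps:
H(z, s) = z - 2*s (H(z, s) = -2*s + z = z - 2*s)
V(X) = -2*X**2 (V(X) = (X - 2*X)*(X + X) = (-X)*(2*X) = -2*X**2)
((-111952 + V(-39)) - 90289) - 264289 = ((-111952 - 2*(-39)**2) - 90289) - 264289 = ((-111952 - 2*1521) - 90289) - 264289 = ((-111952 - 3042) - 90289) - 264289 = (-114994 - 90289) - 264289 = -205283 - 264289 = -469572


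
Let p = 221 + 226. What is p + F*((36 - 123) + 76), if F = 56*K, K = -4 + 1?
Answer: 2295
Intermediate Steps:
K = -3
p = 447
F = -168 (F = 56*(-3) = -168)
p + F*((36 - 123) + 76) = 447 - 168*((36 - 123) + 76) = 447 - 168*(-87 + 76) = 447 - 168*(-11) = 447 + 1848 = 2295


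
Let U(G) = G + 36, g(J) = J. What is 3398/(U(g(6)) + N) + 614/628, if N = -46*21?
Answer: -97913/36267 ≈ -2.6998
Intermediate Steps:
U(G) = 36 + G
N = -966
3398/(U(g(6)) + N) + 614/628 = 3398/((36 + 6) - 966) + 614/628 = 3398/(42 - 966) + 614*(1/628) = 3398/(-924) + 307/314 = 3398*(-1/924) + 307/314 = -1699/462 + 307/314 = -97913/36267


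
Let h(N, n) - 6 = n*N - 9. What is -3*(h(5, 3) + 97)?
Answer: -327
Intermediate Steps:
h(N, n) = -3 + N*n (h(N, n) = 6 + (n*N - 9) = 6 + (N*n - 9) = 6 + (-9 + N*n) = -3 + N*n)
-3*(h(5, 3) + 97) = -3*((-3 + 5*3) + 97) = -3*((-3 + 15) + 97) = -3*(12 + 97) = -3*109 = -327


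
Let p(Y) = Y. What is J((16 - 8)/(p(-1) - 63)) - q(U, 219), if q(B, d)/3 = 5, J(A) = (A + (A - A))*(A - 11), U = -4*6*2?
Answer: -871/64 ≈ -13.609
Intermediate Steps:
U = -48 (U = -24*2 = -48)
J(A) = A*(-11 + A) (J(A) = (A + 0)*(-11 + A) = A*(-11 + A))
q(B, d) = 15 (q(B, d) = 3*5 = 15)
J((16 - 8)/(p(-1) - 63)) - q(U, 219) = ((16 - 8)/(-1 - 63))*(-11 + (16 - 8)/(-1 - 63)) - 1*15 = (8/(-64))*(-11 + 8/(-64)) - 15 = (8*(-1/64))*(-11 + 8*(-1/64)) - 15 = -(-11 - ⅛)/8 - 15 = -⅛*(-89/8) - 15 = 89/64 - 15 = -871/64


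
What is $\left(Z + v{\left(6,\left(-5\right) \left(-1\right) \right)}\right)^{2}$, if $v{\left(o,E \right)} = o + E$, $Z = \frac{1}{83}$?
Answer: $\frac{835396}{6889} \approx 121.27$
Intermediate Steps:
$Z = \frac{1}{83} \approx 0.012048$
$v{\left(o,E \right)} = E + o$
$\left(Z + v{\left(6,\left(-5\right) \left(-1\right) \right)}\right)^{2} = \left(\frac{1}{83} + \left(\left(-5\right) \left(-1\right) + 6\right)\right)^{2} = \left(\frac{1}{83} + \left(5 + 6\right)\right)^{2} = \left(\frac{1}{83} + 11\right)^{2} = \left(\frac{914}{83}\right)^{2} = \frac{835396}{6889}$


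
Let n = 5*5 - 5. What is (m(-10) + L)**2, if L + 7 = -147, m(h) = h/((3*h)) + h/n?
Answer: 855625/36 ≈ 23767.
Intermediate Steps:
n = 20 (n = 25 - 5 = 20)
m(h) = 1/3 + h/20 (m(h) = h/((3*h)) + h/20 = h*(1/(3*h)) + h*(1/20) = 1/3 + h/20)
L = -154 (L = -7 - 147 = -154)
(m(-10) + L)**2 = ((1/3 + (1/20)*(-10)) - 154)**2 = ((1/3 - 1/2) - 154)**2 = (-1/6 - 154)**2 = (-925/6)**2 = 855625/36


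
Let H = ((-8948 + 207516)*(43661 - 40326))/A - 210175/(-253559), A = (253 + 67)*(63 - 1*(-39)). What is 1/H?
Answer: 206904144/4197994658113 ≈ 4.9286e-5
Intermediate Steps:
A = 32640 (A = 320*(63 + 39) = 320*102 = 32640)
H = 4197994658113/206904144 (H = ((-8948 + 207516)*(43661 - 40326))/32640 - 210175/(-253559) = (198568*3335)*(1/32640) - 210175*(-1/253559) = 662224280*(1/32640) + 210175/253559 = 16555607/816 + 210175/253559 = 4197994658113/206904144 ≈ 20290.)
1/H = 1/(4197994658113/206904144) = 206904144/4197994658113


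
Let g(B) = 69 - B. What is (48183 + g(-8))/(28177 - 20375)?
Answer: 24130/3901 ≈ 6.1856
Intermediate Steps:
(48183 + g(-8))/(28177 - 20375) = (48183 + (69 - 1*(-8)))/(28177 - 20375) = (48183 + (69 + 8))/7802 = (48183 + 77)*(1/7802) = 48260*(1/7802) = 24130/3901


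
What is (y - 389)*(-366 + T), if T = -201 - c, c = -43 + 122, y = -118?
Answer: 327522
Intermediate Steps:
c = 79
T = -280 (T = -201 - 1*79 = -201 - 79 = -280)
(y - 389)*(-366 + T) = (-118 - 389)*(-366 - 280) = -507*(-646) = 327522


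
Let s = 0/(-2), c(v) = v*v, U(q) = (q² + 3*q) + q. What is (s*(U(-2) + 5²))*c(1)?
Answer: 0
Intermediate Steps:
U(q) = q² + 4*q
c(v) = v²
s = 0 (s = 0*(-½) = 0)
(s*(U(-2) + 5²))*c(1) = (0*(-2*(4 - 2) + 5²))*1² = (0*(-2*2 + 25))*1 = (0*(-4 + 25))*1 = (0*21)*1 = 0*1 = 0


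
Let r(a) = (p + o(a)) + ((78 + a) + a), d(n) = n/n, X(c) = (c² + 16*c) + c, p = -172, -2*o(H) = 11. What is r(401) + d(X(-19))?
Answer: 1407/2 ≈ 703.50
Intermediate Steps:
o(H) = -11/2 (o(H) = -½*11 = -11/2)
X(c) = c² + 17*c
d(n) = 1
r(a) = -199/2 + 2*a (r(a) = (-172 - 11/2) + ((78 + a) + a) = -355/2 + (78 + 2*a) = -199/2 + 2*a)
r(401) + d(X(-19)) = (-199/2 + 2*401) + 1 = (-199/2 + 802) + 1 = 1405/2 + 1 = 1407/2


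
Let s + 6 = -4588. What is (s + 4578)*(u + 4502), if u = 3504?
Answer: -128096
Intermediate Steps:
s = -4594 (s = -6 - 4588 = -4594)
(s + 4578)*(u + 4502) = (-4594 + 4578)*(3504 + 4502) = -16*8006 = -128096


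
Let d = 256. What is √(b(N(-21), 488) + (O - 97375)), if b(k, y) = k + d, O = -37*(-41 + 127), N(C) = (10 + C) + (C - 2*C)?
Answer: I*√100291 ≈ 316.69*I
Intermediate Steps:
N(C) = 10 (N(C) = (10 + C) - C = 10)
O = -3182 (O = -37*86 = -3182)
b(k, y) = 256 + k (b(k, y) = k + 256 = 256 + k)
√(b(N(-21), 488) + (O - 97375)) = √((256 + 10) + (-3182 - 97375)) = √(266 - 100557) = √(-100291) = I*√100291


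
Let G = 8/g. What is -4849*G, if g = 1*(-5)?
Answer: 38792/5 ≈ 7758.4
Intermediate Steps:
g = -5
G = -8/5 (G = 8/(-5) = 8*(-⅕) = -8/5 ≈ -1.6000)
-4849*G = -4849*(-8/5) = 38792/5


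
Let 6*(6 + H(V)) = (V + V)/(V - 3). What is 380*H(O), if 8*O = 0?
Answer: -2280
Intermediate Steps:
O = 0 (O = (1/8)*0 = 0)
H(V) = -6 + V/(3*(-3 + V)) (H(V) = -6 + ((V + V)/(V - 3))/6 = -6 + ((2*V)/(-3 + V))/6 = -6 + (2*V/(-3 + V))/6 = -6 + V/(3*(-3 + V)))
380*H(O) = 380*((54 - 17*0)/(3*(-3 + 0))) = 380*((1/3)*(54 + 0)/(-3)) = 380*((1/3)*(-1/3)*54) = 380*(-6) = -2280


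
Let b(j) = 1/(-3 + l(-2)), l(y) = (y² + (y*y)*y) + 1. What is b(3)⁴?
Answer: 1/1296 ≈ 0.00077160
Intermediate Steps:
l(y) = 1 + y² + y³ (l(y) = (y² + y²*y) + 1 = (y² + y³) + 1 = 1 + y² + y³)
b(j) = -⅙ (b(j) = 1/(-3 + (1 + (-2)² + (-2)³)) = 1/(-3 + (1 + 4 - 8)) = 1/(-3 - 3) = 1/(-6) = -⅙)
b(3)⁴ = (-⅙)⁴ = 1/1296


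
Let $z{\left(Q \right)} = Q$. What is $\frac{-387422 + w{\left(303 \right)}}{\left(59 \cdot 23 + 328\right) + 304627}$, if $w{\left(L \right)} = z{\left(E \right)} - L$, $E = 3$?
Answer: $- \frac{193861}{153156} \approx -1.2658$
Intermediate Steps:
$w{\left(L \right)} = 3 - L$
$\frac{-387422 + w{\left(303 \right)}}{\left(59 \cdot 23 + 328\right) + 304627} = \frac{-387422 + \left(3 - 303\right)}{\left(59 \cdot 23 + 328\right) + 304627} = \frac{-387422 + \left(3 - 303\right)}{\left(1357 + 328\right) + 304627} = \frac{-387422 - 300}{1685 + 304627} = - \frac{387722}{306312} = \left(-387722\right) \frac{1}{306312} = - \frac{193861}{153156}$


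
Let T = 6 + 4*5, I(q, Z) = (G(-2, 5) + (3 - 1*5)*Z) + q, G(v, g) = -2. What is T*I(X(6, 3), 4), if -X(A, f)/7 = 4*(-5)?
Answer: 3380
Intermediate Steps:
X(A, f) = 140 (X(A, f) = -28*(-5) = -7*(-20) = 140)
I(q, Z) = -2 + q - 2*Z (I(q, Z) = (-2 + (3 - 1*5)*Z) + q = (-2 + (3 - 5)*Z) + q = (-2 - 2*Z) + q = -2 + q - 2*Z)
T = 26 (T = 6 + 20 = 26)
T*I(X(6, 3), 4) = 26*(-2 + 140 - 2*4) = 26*(-2 + 140 - 8) = 26*130 = 3380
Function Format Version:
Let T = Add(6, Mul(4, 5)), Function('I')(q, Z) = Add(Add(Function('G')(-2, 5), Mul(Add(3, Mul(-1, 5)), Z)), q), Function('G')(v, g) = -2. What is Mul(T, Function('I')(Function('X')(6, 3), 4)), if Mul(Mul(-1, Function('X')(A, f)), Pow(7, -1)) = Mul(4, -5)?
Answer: 3380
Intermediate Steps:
Function('X')(A, f) = 140 (Function('X')(A, f) = Mul(-7, Mul(4, -5)) = Mul(-7, -20) = 140)
Function('I')(q, Z) = Add(-2, q, Mul(-2, Z)) (Function('I')(q, Z) = Add(Add(-2, Mul(Add(3, Mul(-1, 5)), Z)), q) = Add(Add(-2, Mul(Add(3, -5), Z)), q) = Add(Add(-2, Mul(-2, Z)), q) = Add(-2, q, Mul(-2, Z)))
T = 26 (T = Add(6, 20) = 26)
Mul(T, Function('I')(Function('X')(6, 3), 4)) = Mul(26, Add(-2, 140, Mul(-2, 4))) = Mul(26, Add(-2, 140, -8)) = Mul(26, 130) = 3380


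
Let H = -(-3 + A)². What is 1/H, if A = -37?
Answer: -1/1600 ≈ -0.00062500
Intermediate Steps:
H = -1600 (H = -(-3 - 37)² = -1*(-40)² = -1*1600 = -1600)
1/H = 1/(-1600) = -1/1600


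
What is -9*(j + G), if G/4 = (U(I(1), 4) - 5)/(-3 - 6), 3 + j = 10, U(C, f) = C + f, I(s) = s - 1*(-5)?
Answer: -43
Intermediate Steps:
I(s) = 5 + s (I(s) = s + 5 = 5 + s)
j = 7 (j = -3 + 10 = 7)
G = -20/9 (G = 4*((((5 + 1) + 4) - 5)/(-3 - 6)) = 4*(((6 + 4) - 5)/(-9)) = 4*((10 - 5)*(-⅑)) = 4*(5*(-⅑)) = 4*(-5/9) = -20/9 ≈ -2.2222)
-9*(j + G) = -9*(7 - 20/9) = -9*43/9 = -43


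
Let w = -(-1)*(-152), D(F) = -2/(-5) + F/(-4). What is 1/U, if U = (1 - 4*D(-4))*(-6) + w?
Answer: -5/622 ≈ -0.0080386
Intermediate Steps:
D(F) = ⅖ - F/4 (D(F) = -2*(-⅕) + F*(-¼) = ⅖ - F/4)
w = -152 (w = -1*152 = -152)
U = -622/5 (U = (1 - 4*(⅖ - ¼*(-4)))*(-6) - 152 = (1 - 4*(⅖ + 1))*(-6) - 152 = (1 - 4*7/5)*(-6) - 152 = (1 - 28/5)*(-6) - 152 = -23/5*(-6) - 152 = 138/5 - 152 = -622/5 ≈ -124.40)
1/U = 1/(-622/5) = -5/622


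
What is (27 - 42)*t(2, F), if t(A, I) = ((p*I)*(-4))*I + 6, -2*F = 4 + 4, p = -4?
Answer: -3930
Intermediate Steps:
F = -4 (F = -(4 + 4)/2 = -½*8 = -4)
t(A, I) = 6 + 16*I² (t(A, I) = (-4*I*(-4))*I + 6 = (16*I)*I + 6 = 16*I² + 6 = 6 + 16*I²)
(27 - 42)*t(2, F) = (27 - 42)*(6 + 16*(-4)²) = -15*(6 + 16*16) = -15*(6 + 256) = -15*262 = -3930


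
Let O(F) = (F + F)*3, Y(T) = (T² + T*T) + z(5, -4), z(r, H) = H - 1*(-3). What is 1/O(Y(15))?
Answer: 1/2694 ≈ 0.00037120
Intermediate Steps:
z(r, H) = 3 + H (z(r, H) = H + 3 = 3 + H)
Y(T) = -1 + 2*T² (Y(T) = (T² + T*T) + (3 - 4) = (T² + T²) - 1 = 2*T² - 1 = -1 + 2*T²)
O(F) = 6*F (O(F) = (2*F)*3 = 6*F)
1/O(Y(15)) = 1/(6*(-1 + 2*15²)) = 1/(6*(-1 + 2*225)) = 1/(6*(-1 + 450)) = 1/(6*449) = 1/2694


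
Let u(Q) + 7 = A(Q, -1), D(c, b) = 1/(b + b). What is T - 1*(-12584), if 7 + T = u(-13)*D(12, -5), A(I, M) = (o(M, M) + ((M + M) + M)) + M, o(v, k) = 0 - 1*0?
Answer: 125781/10 ≈ 12578.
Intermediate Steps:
D(c, b) = 1/(2*b)
o(v, k) = 0 (o(v, k) = 0 + 0 = 0)
A(I, M) = 4*M (A(I, M) = (0 + ((M + M) + M)) + M = (0 + (2*M + M)) + M = (0 + 3*M) + M = 3*M + M = 4*M)
u(Q) = -11 (u(Q) = -7 + 4*(-1) = -7 - 4 = -11)
T = -59/10 (T = -7 - 11/(2*(-5)) = -7 - 11*(-1)/(2*5) = -7 - 11*(-⅒) = -7 + 11/10 = -59/10 ≈ -5.9000)
T - 1*(-12584) = -59/10 - 1*(-12584) = -59/10 + 12584 = 125781/10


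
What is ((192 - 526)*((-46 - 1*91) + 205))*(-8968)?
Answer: 203681216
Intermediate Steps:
((192 - 526)*((-46 - 1*91) + 205))*(-8968) = -334*((-46 - 91) + 205)*(-8968) = -334*(-137 + 205)*(-8968) = -334*68*(-8968) = -22712*(-8968) = 203681216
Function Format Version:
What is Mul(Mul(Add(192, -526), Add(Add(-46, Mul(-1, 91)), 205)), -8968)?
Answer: 203681216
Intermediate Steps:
Mul(Mul(Add(192, -526), Add(Add(-46, Mul(-1, 91)), 205)), -8968) = Mul(Mul(-334, Add(Add(-46, -91), 205)), -8968) = Mul(Mul(-334, Add(-137, 205)), -8968) = Mul(Mul(-334, 68), -8968) = Mul(-22712, -8968) = 203681216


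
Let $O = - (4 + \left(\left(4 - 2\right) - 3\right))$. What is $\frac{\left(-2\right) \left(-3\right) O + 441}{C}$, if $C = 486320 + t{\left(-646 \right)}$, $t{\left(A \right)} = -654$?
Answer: $\frac{423}{485666} \approx 0.00087097$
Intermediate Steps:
$O = -3$ ($O = - (4 + \left(2 - 3\right)) = - (4 - 1) = \left(-1\right) 3 = -3$)
$C = 485666$ ($C = 486320 - 654 = 485666$)
$\frac{\left(-2\right) \left(-3\right) O + 441}{C} = \frac{\left(-2\right) \left(-3\right) \left(-3\right) + 441}{485666} = \left(6 \left(-3\right) + 441\right) \frac{1}{485666} = \left(-18 + 441\right) \frac{1}{485666} = 423 \cdot \frac{1}{485666} = \frac{423}{485666}$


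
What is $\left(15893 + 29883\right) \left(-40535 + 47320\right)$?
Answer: $310590160$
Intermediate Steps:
$\left(15893 + 29883\right) \left(-40535 + 47320\right) = 45776 \cdot 6785 = 310590160$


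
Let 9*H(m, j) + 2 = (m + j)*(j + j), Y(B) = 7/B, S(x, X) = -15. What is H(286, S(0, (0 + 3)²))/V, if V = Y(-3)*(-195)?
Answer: -8132/4095 ≈ -1.9858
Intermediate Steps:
H(m, j) = -2/9 + 2*j*(j + m)/9 (H(m, j) = -2/9 + ((m + j)*(j + j))/9 = -2/9 + ((j + m)*(2*j))/9 = -2/9 + (2*j*(j + m))/9 = -2/9 + 2*j*(j + m)/9)
V = 455 (V = (7/(-3))*(-195) = (7*(-⅓))*(-195) = -7/3*(-195) = 455)
H(286, S(0, (0 + 3)²))/V = (-2/9 + (2/9)*(-15)² + (2/9)*(-15)*286)/455 = (-2/9 + (2/9)*225 - 2860/3)*(1/455) = (-2/9 + 50 - 2860/3)*(1/455) = -8132/9*1/455 = -8132/4095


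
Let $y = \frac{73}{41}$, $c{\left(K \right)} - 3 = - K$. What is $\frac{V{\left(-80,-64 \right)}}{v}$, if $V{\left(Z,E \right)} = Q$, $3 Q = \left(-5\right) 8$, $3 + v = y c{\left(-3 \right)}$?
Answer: $- \frac{328}{189} \approx -1.7354$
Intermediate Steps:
$c{\left(K \right)} = 3 - K$
$y = \frac{73}{41}$ ($y = 73 \cdot \frac{1}{41} = \frac{73}{41} \approx 1.7805$)
$v = \frac{315}{41}$ ($v = -3 + \frac{73 \left(3 - -3\right)}{41} = -3 + \frac{73 \left(3 + 3\right)}{41} = -3 + \frac{73}{41} \cdot 6 = -3 + \frac{438}{41} = \frac{315}{41} \approx 7.6829$)
$Q = - \frac{40}{3}$ ($Q = \frac{\left(-5\right) 8}{3} = \frac{1}{3} \left(-40\right) = - \frac{40}{3} \approx -13.333$)
$V{\left(Z,E \right)} = - \frac{40}{3}$
$\frac{V{\left(-80,-64 \right)}}{v} = - \frac{40}{3 \cdot \frac{315}{41}} = \left(- \frac{40}{3}\right) \frac{41}{315} = - \frac{328}{189}$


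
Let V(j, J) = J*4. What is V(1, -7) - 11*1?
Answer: -39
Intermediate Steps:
V(j, J) = 4*J
V(1, -7) - 11*1 = 4*(-7) - 11*1 = -28 - 11 = -39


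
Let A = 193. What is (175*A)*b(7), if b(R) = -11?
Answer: -371525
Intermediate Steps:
(175*A)*b(7) = (175*193)*(-11) = 33775*(-11) = -371525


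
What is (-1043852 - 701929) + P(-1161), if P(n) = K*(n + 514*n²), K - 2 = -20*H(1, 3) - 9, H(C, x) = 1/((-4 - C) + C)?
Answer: -1387406247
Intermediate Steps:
H(C, x) = -¼ (H(C, x) = 1/(-4) = -¼)
K = -2 (K = 2 + (-20*(-¼) - 9) = 2 + (5 - 9) = 2 - 4 = -2)
P(n) = -1028*n² - 2*n (P(n) = -2*(n + 514*n²) = -1028*n² - 2*n)
(-1043852 - 701929) + P(-1161) = (-1043852 - 701929) - 2*(-1161)*(1 + 514*(-1161)) = -1745781 - 2*(-1161)*(1 - 596754) = -1745781 - 2*(-1161)*(-596753) = -1745781 - 1385660466 = -1387406247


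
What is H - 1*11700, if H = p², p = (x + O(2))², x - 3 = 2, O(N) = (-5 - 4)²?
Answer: 54689116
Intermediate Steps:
O(N) = 81 (O(N) = (-9)² = 81)
x = 5 (x = 3 + 2 = 5)
p = 7396 (p = (5 + 81)² = 86² = 7396)
H = 54700816 (H = 7396² = 54700816)
H - 1*11700 = 54700816 - 1*11700 = 54700816 - 11700 = 54689116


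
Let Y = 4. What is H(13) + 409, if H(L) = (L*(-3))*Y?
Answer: 253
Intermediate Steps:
H(L) = -12*L (H(L) = (L*(-3))*4 = -3*L*4 = -12*L)
H(13) + 409 = -12*13 + 409 = -156 + 409 = 253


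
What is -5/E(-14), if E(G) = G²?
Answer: -5/196 ≈ -0.025510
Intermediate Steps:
-5/E(-14) = -5/(-14)² = -5/196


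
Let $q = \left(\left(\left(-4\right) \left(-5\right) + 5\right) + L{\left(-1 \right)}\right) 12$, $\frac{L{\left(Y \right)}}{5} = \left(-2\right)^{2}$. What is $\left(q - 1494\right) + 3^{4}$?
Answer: $-873$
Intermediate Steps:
$L{\left(Y \right)} = 20$ ($L{\left(Y \right)} = 5 \left(-2\right)^{2} = 5 \cdot 4 = 20$)
$q = 540$ ($q = \left(\left(\left(-4\right) \left(-5\right) + 5\right) + 20\right) 12 = \left(\left(20 + 5\right) + 20\right) 12 = \left(25 + 20\right) 12 = 45 \cdot 12 = 540$)
$\left(q - 1494\right) + 3^{4} = \left(540 - 1494\right) + 3^{4} = -954 + 81 = -873$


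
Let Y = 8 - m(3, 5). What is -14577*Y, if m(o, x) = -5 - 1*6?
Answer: -276963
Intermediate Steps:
m(o, x) = -11 (m(o, x) = -5 - 6 = -11)
Y = 19 (Y = 8 - 1*(-11) = 8 + 11 = 19)
-14577*Y = -14577*19 = -276963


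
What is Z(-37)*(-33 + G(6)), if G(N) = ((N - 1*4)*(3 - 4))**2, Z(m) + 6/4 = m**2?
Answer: -79315/2 ≈ -39658.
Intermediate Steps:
Z(m) = -3/2 + m**2
G(N) = (4 - N)**2 (G(N) = ((N - 4)*(-1))**2 = ((-4 + N)*(-1))**2 = (4 - N)**2)
Z(-37)*(-33 + G(6)) = (-3/2 + (-37)**2)*(-33 + (-4 + 6)**2) = (-3/2 + 1369)*(-33 + 2**2) = 2735*(-33 + 4)/2 = (2735/2)*(-29) = -79315/2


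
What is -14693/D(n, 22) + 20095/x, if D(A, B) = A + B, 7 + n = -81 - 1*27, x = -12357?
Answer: 59897522/383067 ≈ 156.36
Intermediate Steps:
n = -115 (n = -7 + (-81 - 1*27) = -7 + (-81 - 27) = -7 - 108 = -115)
-14693/D(n, 22) + 20095/x = -14693/(-115 + 22) + 20095/(-12357) = -14693/(-93) + 20095*(-1/12357) = -14693*(-1/93) - 20095/12357 = 14693/93 - 20095/12357 = 59897522/383067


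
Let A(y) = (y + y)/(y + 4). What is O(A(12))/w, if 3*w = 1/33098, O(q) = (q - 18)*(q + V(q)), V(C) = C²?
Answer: -24575265/4 ≈ -6.1438e+6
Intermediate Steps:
A(y) = 2*y/(4 + y) (A(y) = (2*y)/(4 + y) = 2*y/(4 + y))
O(q) = (-18 + q)*(q + q²) (O(q) = (q - 18)*(q + q²) = (-18 + q)*(q + q²))
w = 1/99294 (w = (⅓)/33098 = (⅓)*(1/33098) = 1/99294 ≈ 1.0071e-5)
O(A(12))/w = ((2*12/(4 + 12))*(-18 + (2*12/(4 + 12))² - 34*12/(4 + 12)))/(1/99294) = ((2*12/16)*(-18 + (2*12/16)² - 34*12/16))*99294 = ((2*12*(1/16))*(-18 + (2*12*(1/16))² - 34*12/16))*99294 = (3*(-18 + (3/2)² - 17*3/2)/2)*99294 = (3*(-18 + 9/4 - 51/2)/2)*99294 = ((3/2)*(-165/4))*99294 = -495/8*99294 = -24575265/4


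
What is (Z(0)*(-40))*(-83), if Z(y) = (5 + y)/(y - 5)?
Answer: -3320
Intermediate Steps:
Z(y) = (5 + y)/(-5 + y)
(Z(0)*(-40))*(-83) = (((5 + 0)/(-5 + 0))*(-40))*(-83) = ((5/(-5))*(-40))*(-83) = (-⅕*5*(-40))*(-83) = -1*(-40)*(-83) = 40*(-83) = -3320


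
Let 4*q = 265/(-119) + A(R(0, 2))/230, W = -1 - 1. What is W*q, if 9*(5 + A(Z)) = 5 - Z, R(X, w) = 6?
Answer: 6022/5355 ≈ 1.1246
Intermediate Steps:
A(Z) = -40/9 - Z/9 (A(Z) = -5 + (5 - Z)/9 = -5 + (5/9 - Z/9) = -40/9 - Z/9)
W = -2
q = -3011/5355 (q = (265/(-119) + (-40/9 - ⅑*6)/230)/4 = (265*(-1/119) + (-40/9 - ⅔)*(1/230))/4 = (-265/119 - 46/9*1/230)/4 = (-265/119 - 1/45)/4 = (¼)*(-12044/5355) = -3011/5355 ≈ -0.56228)
W*q = -2*(-3011/5355) = 6022/5355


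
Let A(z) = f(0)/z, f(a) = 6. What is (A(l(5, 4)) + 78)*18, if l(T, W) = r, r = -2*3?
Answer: 1386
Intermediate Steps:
r = -6
l(T, W) = -6
A(z) = 6/z
(A(l(5, 4)) + 78)*18 = (6/(-6) + 78)*18 = (6*(-⅙) + 78)*18 = (-1 + 78)*18 = 77*18 = 1386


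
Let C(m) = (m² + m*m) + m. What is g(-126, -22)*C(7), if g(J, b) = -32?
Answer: -3360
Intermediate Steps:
C(m) = m + 2*m² (C(m) = (m² + m²) + m = 2*m² + m = m + 2*m²)
g(-126, -22)*C(7) = -224*(1 + 2*7) = -224*(1 + 14) = -224*15 = -32*105 = -3360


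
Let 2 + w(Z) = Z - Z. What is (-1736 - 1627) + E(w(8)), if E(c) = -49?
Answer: -3412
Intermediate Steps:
w(Z) = -2 (w(Z) = -2 + (Z - Z) = -2 + 0 = -2)
(-1736 - 1627) + E(w(8)) = (-1736 - 1627) - 49 = -3363 - 49 = -3412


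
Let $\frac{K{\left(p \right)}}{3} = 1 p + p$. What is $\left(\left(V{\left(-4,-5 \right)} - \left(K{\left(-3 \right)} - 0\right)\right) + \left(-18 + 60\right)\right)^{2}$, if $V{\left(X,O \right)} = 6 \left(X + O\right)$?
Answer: $36$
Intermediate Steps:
$K{\left(p \right)} = 6 p$ ($K{\left(p \right)} = 3 \left(1 p + p\right) = 3 \left(p + p\right) = 3 \cdot 2 p = 6 p$)
$V{\left(X,O \right)} = 6 O + 6 X$ ($V{\left(X,O \right)} = 6 \left(O + X\right) = 6 O + 6 X$)
$\left(\left(V{\left(-4,-5 \right)} - \left(K{\left(-3 \right)} - 0\right)\right) + \left(-18 + 60\right)\right)^{2} = \left(\left(\left(6 \left(-5\right) + 6 \left(-4\right)\right) - \left(6 \left(-3\right) - 0\right)\right) + \left(-18 + 60\right)\right)^{2} = \left(\left(\left(-30 - 24\right) - \left(-18 + 0\right)\right) + 42\right)^{2} = \left(\left(-54 - -18\right) + 42\right)^{2} = \left(\left(-54 + 18\right) + 42\right)^{2} = \left(-36 + 42\right)^{2} = 6^{2} = 36$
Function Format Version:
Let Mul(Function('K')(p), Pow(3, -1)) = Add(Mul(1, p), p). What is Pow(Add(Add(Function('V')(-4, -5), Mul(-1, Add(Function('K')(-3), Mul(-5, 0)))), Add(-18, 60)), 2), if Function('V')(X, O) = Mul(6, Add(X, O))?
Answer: 36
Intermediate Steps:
Function('K')(p) = Mul(6, p) (Function('K')(p) = Mul(3, Add(Mul(1, p), p)) = Mul(3, Add(p, p)) = Mul(3, Mul(2, p)) = Mul(6, p))
Function('V')(X, O) = Add(Mul(6, O), Mul(6, X)) (Function('V')(X, O) = Mul(6, Add(O, X)) = Add(Mul(6, O), Mul(6, X)))
Pow(Add(Add(Function('V')(-4, -5), Mul(-1, Add(Function('K')(-3), Mul(-5, 0)))), Add(-18, 60)), 2) = Pow(Add(Add(Add(Mul(6, -5), Mul(6, -4)), Mul(-1, Add(Mul(6, -3), Mul(-5, 0)))), Add(-18, 60)), 2) = Pow(Add(Add(Add(-30, -24), Mul(-1, Add(-18, 0))), 42), 2) = Pow(Add(Add(-54, Mul(-1, -18)), 42), 2) = Pow(Add(Add(-54, 18), 42), 2) = Pow(Add(-36, 42), 2) = Pow(6, 2) = 36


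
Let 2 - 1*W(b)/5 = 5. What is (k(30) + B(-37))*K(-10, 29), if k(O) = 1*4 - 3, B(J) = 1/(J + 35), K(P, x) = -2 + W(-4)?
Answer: -17/2 ≈ -8.5000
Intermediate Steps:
W(b) = -15 (W(b) = 10 - 5*5 = 10 - 25 = -15)
K(P, x) = -17 (K(P, x) = -2 - 15 = -17)
B(J) = 1/(35 + J)
k(O) = 1 (k(O) = 4 - 3 = 1)
(k(30) + B(-37))*K(-10, 29) = (1 + 1/(35 - 37))*(-17) = (1 + 1/(-2))*(-17) = (1 - ½)*(-17) = (½)*(-17) = -17/2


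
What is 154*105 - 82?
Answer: 16088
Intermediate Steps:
154*105 - 82 = 16170 - 82 = 16088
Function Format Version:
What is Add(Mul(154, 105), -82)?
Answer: 16088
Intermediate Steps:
Add(Mul(154, 105), -82) = Add(16170, -82) = 16088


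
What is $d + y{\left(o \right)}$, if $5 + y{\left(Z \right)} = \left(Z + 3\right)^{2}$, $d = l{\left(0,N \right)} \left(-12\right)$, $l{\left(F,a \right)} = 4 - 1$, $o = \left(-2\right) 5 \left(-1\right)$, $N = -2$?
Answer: $128$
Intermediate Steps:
$o = 10$ ($o = \left(-10\right) \left(-1\right) = 10$)
$l{\left(F,a \right)} = 3$ ($l{\left(F,a \right)} = 4 - 1 = 3$)
$d = -36$ ($d = 3 \left(-12\right) = -36$)
$y{\left(Z \right)} = -5 + \left(3 + Z\right)^{2}$ ($y{\left(Z \right)} = -5 + \left(Z + 3\right)^{2} = -5 + \left(3 + Z\right)^{2}$)
$d + y{\left(o \right)} = -36 - \left(5 - \left(3 + 10\right)^{2}\right) = -36 - \left(5 - 13^{2}\right) = -36 + \left(-5 + 169\right) = -36 + 164 = 128$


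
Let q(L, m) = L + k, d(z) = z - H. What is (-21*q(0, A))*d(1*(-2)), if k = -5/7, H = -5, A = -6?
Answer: 45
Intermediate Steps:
d(z) = 5 + z (d(z) = z - 1*(-5) = z + 5 = 5 + z)
k = -5/7 (k = -5*1/7 = -5/7 ≈ -0.71429)
q(L, m) = -5/7 + L (q(L, m) = L - 5/7 = -5/7 + L)
(-21*q(0, A))*d(1*(-2)) = (-21*(-5/7 + 0))*(5 + 1*(-2)) = (-21*(-5/7))*(5 - 2) = 15*3 = 45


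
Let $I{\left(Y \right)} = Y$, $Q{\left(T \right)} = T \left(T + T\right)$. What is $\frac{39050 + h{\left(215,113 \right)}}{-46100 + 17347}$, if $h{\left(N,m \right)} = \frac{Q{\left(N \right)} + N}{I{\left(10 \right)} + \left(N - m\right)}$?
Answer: $- \frac{4466265}{3220336} \approx -1.3869$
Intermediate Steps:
$Q{\left(T \right)} = 2 T^{2}$ ($Q{\left(T \right)} = T 2 T = 2 T^{2}$)
$h{\left(N,m \right)} = \frac{N + 2 N^{2}}{10 + N - m}$ ($h{\left(N,m \right)} = \frac{2 N^{2} + N}{10 + \left(N - m\right)} = \frac{N + 2 N^{2}}{10 + N - m}$)
$\frac{39050 + h{\left(215,113 \right)}}{-46100 + 17347} = \frac{39050 + \frac{215 \left(1 + 2 \cdot 215\right)}{10 + 215 - 113}}{-46100 + 17347} = \frac{39050 + \frac{215 \left(1 + 430\right)}{10 + 215 - 113}}{-28753} = \left(39050 + 215 \cdot \frac{1}{112} \cdot 431\right) \left(- \frac{1}{28753}\right) = \left(39050 + \frac{92665}{112}\right) \left(- \frac{1}{28753}\right) = \frac{4466265}{112} \left(- \frac{1}{28753}\right) = - \frac{4466265}{3220336}$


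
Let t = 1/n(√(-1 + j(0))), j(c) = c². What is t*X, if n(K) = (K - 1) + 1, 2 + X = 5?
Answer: -3*I ≈ -3.0*I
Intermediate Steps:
X = 3 (X = -2 + 5 = 3)
n(K) = K (n(K) = (-1 + K) + 1 = K)
t = -I (t = 1/(√(-1 + 0²)) = 1/(√(-1 + 0)) = 1/(√(-1)) = 1/I = -I ≈ -1.0*I)
t*X = -I*3 = -3*I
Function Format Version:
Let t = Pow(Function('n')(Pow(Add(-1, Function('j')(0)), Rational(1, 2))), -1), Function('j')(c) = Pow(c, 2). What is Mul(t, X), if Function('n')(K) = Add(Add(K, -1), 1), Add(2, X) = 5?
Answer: Mul(-3, I) ≈ Mul(-3.0000, I)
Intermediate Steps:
X = 3 (X = Add(-2, 5) = 3)
Function('n')(K) = K (Function('n')(K) = Add(Add(-1, K), 1) = K)
t = Mul(-1, I) (t = Pow(Pow(Add(-1, Pow(0, 2)), Rational(1, 2)), -1) = Pow(Pow(Add(-1, 0), Rational(1, 2)), -1) = Pow(Pow(-1, Rational(1, 2)), -1) = Pow(I, -1) = Mul(-1, I) ≈ Mul(-1.0000, I))
Mul(t, X) = Mul(Mul(-1, I), 3) = Mul(-3, I)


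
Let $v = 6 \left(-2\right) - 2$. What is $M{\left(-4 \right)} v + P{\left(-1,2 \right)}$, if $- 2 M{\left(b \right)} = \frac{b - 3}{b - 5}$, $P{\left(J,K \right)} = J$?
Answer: $\frac{40}{9} \approx 4.4444$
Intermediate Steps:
$M{\left(b \right)} = - \frac{-3 + b}{2 \left(-5 + b\right)}$ ($M{\left(b \right)} = - \frac{\left(b - 3\right) \frac{1}{b - 5}}{2} = - \frac{\left(-3 + b\right) \frac{1}{-5 + b}}{2} = - \frac{\frac{1}{-5 + b} \left(-3 + b\right)}{2} = - \frac{-3 + b}{2 \left(-5 + b\right)}$)
$v = -14$ ($v = -12 - 2 = -14$)
$M{\left(-4 \right)} v + P{\left(-1,2 \right)} = \frac{3 - -4}{2 \left(-5 - 4\right)} \left(-14\right) - 1 = \frac{3 + 4}{2 \left(-9\right)} \left(-14\right) - 1 = \frac{1}{2} \left(- \frac{1}{9}\right) 7 \left(-14\right) - 1 = \left(- \frac{7}{18}\right) \left(-14\right) - 1 = \frac{49}{9} - 1 = \frac{40}{9}$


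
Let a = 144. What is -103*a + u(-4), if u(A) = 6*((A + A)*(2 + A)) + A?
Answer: -14740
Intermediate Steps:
u(A) = A + 12*A*(2 + A) (u(A) = 6*((2*A)*(2 + A)) + A = 6*(2*A*(2 + A)) + A = 12*A*(2 + A) + A = A + 12*A*(2 + A))
-103*a + u(-4) = -103*144 - 4*(25 + 12*(-4)) = -14832 - 4*(25 - 48) = -14832 - 4*(-23) = -14832 + 92 = -14740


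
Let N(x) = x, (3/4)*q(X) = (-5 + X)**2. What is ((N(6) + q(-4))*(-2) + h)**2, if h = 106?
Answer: 14884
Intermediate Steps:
q(X) = 4*(-5 + X)**2/3
((N(6) + q(-4))*(-2) + h)**2 = ((6 + 4*(-5 - 4)**2/3)*(-2) + 106)**2 = ((6 + (4/3)*(-9)**2)*(-2) + 106)**2 = ((6 + (4/3)*81)*(-2) + 106)**2 = ((6 + 108)*(-2) + 106)**2 = (114*(-2) + 106)**2 = (-228 + 106)**2 = (-122)**2 = 14884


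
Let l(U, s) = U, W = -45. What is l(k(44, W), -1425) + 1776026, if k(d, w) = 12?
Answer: 1776038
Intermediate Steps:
l(k(44, W), -1425) + 1776026 = 12 + 1776026 = 1776038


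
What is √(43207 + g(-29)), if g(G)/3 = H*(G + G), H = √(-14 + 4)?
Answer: √(43207 - 174*I*√10) ≈ 207.87 - 1.324*I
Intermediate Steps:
H = I*√10 (H = √(-10) = I*√10 ≈ 3.1623*I)
g(G) = 6*I*G*√10 (g(G) = 3*((I*√10)*(G + G)) = 3*((I*√10)*(2*G)) = 3*(2*I*G*√10) = 6*I*G*√10)
√(43207 + g(-29)) = √(43207 + 6*I*(-29)*√10) = √(43207 - 174*I*√10)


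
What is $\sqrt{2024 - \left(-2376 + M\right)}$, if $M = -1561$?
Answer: $\sqrt{5961} \approx 77.208$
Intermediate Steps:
$\sqrt{2024 - \left(-2376 + M\right)} = \sqrt{2024 + \left(2376 - -1561\right)} = \sqrt{2024 + \left(2376 + 1561\right)} = \sqrt{2024 + 3937} = \sqrt{5961}$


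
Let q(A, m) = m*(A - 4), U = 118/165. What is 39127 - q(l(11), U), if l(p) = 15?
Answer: 586787/15 ≈ 39119.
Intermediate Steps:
U = 118/165 (U = 118*(1/165) = 118/165 ≈ 0.71515)
q(A, m) = m*(-4 + A)
39127 - q(l(11), U) = 39127 - 118*(-4 + 15)/165 = 39127 - 118*11/165 = 39127 - 1*118/15 = 39127 - 118/15 = 586787/15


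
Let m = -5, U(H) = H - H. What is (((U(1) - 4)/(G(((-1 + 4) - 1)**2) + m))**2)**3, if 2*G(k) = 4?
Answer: 4096/729 ≈ 5.6187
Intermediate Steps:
U(H) = 0
G(k) = 2 (G(k) = (1/2)*4 = 2)
(((U(1) - 4)/(G(((-1 + 4) - 1)**2) + m))**2)**3 = (((0 - 4)/(2 - 5))**2)**3 = ((-4/(-3))**2)**3 = ((-4*(-1/3))**2)**3 = ((4/3)**2)**3 = (16/9)**3 = 4096/729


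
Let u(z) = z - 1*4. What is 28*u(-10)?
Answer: -392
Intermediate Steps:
u(z) = -4 + z (u(z) = z - 4 = -4 + z)
28*u(-10) = 28*(-4 - 10) = 28*(-14) = -392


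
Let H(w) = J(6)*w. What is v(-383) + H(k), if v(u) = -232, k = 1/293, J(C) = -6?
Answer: -67982/293 ≈ -232.02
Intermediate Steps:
k = 1/293 ≈ 0.0034130
H(w) = -6*w
v(-383) + H(k) = -232 - 6*1/293 = -232 - 6/293 = -67982/293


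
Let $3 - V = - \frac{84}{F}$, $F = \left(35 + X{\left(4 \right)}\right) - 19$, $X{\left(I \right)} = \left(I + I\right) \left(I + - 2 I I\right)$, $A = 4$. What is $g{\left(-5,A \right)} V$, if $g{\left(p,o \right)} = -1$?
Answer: $- \frac{135}{52} \approx -2.5962$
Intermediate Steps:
$X{\left(I \right)} = 2 I \left(I - 2 I^{2}\right)$
$F = -208$ ($F = \left(35 + 4^{2} \left(2 - 16\right)\right) - 19 = \left(35 + 16 \left(2 - 16\right)\right) - 19 = \left(35 + 16 \left(-14\right)\right) - 19 = \left(35 - 224\right) - 19 = -189 - 19 = -208$)
$V = \frac{135}{52}$ ($V = 3 - - \frac{84}{-208} = 3 - \left(-84\right) \left(- \frac{1}{208}\right) = 3 - \frac{21}{52} = \frac{135}{52} \approx 2.5962$)
$g{\left(-5,A \right)} V = \left(-1\right) \frac{135}{52} = - \frac{135}{52}$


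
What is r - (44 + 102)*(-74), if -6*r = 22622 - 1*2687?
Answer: 14963/2 ≈ 7481.5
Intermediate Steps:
r = -6645/2 (r = -(22622 - 1*2687)/6 = -(22622 - 2687)/6 = -1/6*19935 = -6645/2 ≈ -3322.5)
r - (44 + 102)*(-74) = -6645/2 - (44 + 102)*(-74) = -6645/2 - 146*(-74) = -6645/2 - 1*(-10804) = -6645/2 + 10804 = 14963/2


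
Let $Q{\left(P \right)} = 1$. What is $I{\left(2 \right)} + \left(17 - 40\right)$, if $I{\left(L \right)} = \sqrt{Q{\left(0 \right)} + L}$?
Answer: $-23 + \sqrt{3} \approx -21.268$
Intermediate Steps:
$I{\left(L \right)} = \sqrt{1 + L}$
$I{\left(2 \right)} + \left(17 - 40\right) = \sqrt{1 + 2} + \left(17 - 40\right) = \sqrt{3} - 23 = -23 + \sqrt{3}$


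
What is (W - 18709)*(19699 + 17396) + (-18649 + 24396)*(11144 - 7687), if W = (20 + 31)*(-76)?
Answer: -817923196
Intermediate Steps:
W = -3876 (W = 51*(-76) = -3876)
(W - 18709)*(19699 + 17396) + (-18649 + 24396)*(11144 - 7687) = (-3876 - 18709)*(19699 + 17396) + (-18649 + 24396)*(11144 - 7687) = -22585*37095 + 5747*3457 = -837790575 + 19867379 = -817923196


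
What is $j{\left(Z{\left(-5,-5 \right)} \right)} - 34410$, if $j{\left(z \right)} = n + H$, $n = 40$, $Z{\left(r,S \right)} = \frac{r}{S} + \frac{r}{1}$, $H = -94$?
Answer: $-34464$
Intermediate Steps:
$Z{\left(r,S \right)} = r + \frac{r}{S}$ ($Z{\left(r,S \right)} = \frac{r}{S} + r 1 = \frac{r}{S} + r = r + \frac{r}{S}$)
$j{\left(z \right)} = -54$ ($j{\left(z \right)} = 40 - 94 = -54$)
$j{\left(Z{\left(-5,-5 \right)} \right)} - 34410 = -54 - 34410 = -34464$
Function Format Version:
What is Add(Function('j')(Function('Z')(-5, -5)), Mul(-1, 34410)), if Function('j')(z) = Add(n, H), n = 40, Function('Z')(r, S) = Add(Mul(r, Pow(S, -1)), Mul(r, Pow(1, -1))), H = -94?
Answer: -34464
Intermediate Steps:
Function('Z')(r, S) = Add(r, Mul(r, Pow(S, -1))) (Function('Z')(r, S) = Add(Mul(r, Pow(S, -1)), Mul(r, 1)) = Add(Mul(r, Pow(S, -1)), r) = Add(r, Mul(r, Pow(S, -1))))
Function('j')(z) = -54 (Function('j')(z) = Add(40, -94) = -54)
Add(Function('j')(Function('Z')(-5, -5)), Mul(-1, 34410)) = Add(-54, Mul(-1, 34410)) = Add(-54, -34410) = -34464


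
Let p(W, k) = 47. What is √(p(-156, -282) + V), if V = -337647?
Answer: 40*I*√211 ≈ 581.03*I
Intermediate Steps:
√(p(-156, -282) + V) = √(47 - 337647) = √(-337600) = 40*I*√211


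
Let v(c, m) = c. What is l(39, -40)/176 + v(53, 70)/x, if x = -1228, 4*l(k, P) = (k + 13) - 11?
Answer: 3259/216128 ≈ 0.015079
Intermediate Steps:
l(k, P) = ½ + k/4 (l(k, P) = ((k + 13) - 11)/4 = ((13 + k) - 11)/4 = (2 + k)/4 = ½ + k/4)
l(39, -40)/176 + v(53, 70)/x = (½ + (¼)*39)/176 + 53/(-1228) = (½ + 39/4)*(1/176) + 53*(-1/1228) = (41/4)*(1/176) - 53/1228 = 41/704 - 53/1228 = 3259/216128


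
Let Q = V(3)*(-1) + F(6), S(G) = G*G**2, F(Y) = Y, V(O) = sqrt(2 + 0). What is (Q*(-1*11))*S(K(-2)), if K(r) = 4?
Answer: -4224 + 704*sqrt(2) ≈ -3228.4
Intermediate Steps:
V(O) = sqrt(2)
S(G) = G**3
Q = 6 - sqrt(2) (Q = sqrt(2)*(-1) + 6 = -sqrt(2) + 6 = 6 - sqrt(2) ≈ 4.5858)
(Q*(-1*11))*S(K(-2)) = ((6 - sqrt(2))*(-1*11))*4**3 = ((6 - sqrt(2))*(-11))*64 = (-66 + 11*sqrt(2))*64 = -4224 + 704*sqrt(2)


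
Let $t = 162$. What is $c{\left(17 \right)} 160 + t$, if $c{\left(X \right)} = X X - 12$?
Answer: $44482$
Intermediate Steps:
$c{\left(X \right)} = -12 + X^{2}$ ($c{\left(X \right)} = X^{2} - 12 = -12 + X^{2}$)
$c{\left(17 \right)} 160 + t = \left(-12 + 17^{2}\right) 160 + 162 = \left(-12 + 289\right) 160 + 162 = 277 \cdot 160 + 162 = 44320 + 162 = 44482$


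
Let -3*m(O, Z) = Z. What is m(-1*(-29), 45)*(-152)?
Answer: 2280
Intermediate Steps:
m(O, Z) = -Z/3
m(-1*(-29), 45)*(-152) = -⅓*45*(-152) = -15*(-152) = 2280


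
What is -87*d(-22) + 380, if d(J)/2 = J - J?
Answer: 380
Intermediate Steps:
d(J) = 0 (d(J) = 2*(J - J) = 2*0 = 0)
-87*d(-22) + 380 = -87*0 + 380 = 0 + 380 = 380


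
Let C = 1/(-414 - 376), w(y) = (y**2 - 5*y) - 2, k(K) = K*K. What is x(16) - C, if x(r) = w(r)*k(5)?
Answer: 3436501/790 ≈ 4350.0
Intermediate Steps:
k(K) = K**2
w(y) = -2 + y**2 - 5*y
x(r) = -50 - 125*r + 25*r**2 (x(r) = (-2 + r**2 - 5*r)*5**2 = (-2 + r**2 - 5*r)*25 = -50 - 125*r + 25*r**2)
C = -1/790 (C = 1/(-790) = -1/790 ≈ -0.0012658)
x(16) - C = (-50 - 125*16 + 25*16**2) - 1*(-1/790) = (-50 - 2000 + 25*256) + 1/790 = (-50 - 2000 + 6400) + 1/790 = 4350 + 1/790 = 3436501/790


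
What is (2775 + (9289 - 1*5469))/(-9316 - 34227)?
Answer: -6595/43543 ≈ -0.15146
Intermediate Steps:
(2775 + (9289 - 1*5469))/(-9316 - 34227) = (2775 + (9289 - 5469))/(-43543) = (2775 + 3820)*(-1/43543) = 6595*(-1/43543) = -6595/43543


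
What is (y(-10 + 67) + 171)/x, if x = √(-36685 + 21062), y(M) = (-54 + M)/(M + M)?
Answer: -6499*I*√15623/593674 ≈ -1.3683*I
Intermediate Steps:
y(M) = (-54 + M)/(2*M) (y(M) = (-54 + M)/((2*M)) = (-54 + M)*(1/(2*M)) = (-54 + M)/(2*M))
x = I*√15623 (x = √(-15623) = I*√15623 ≈ 124.99*I)
(y(-10 + 67) + 171)/x = ((-54 + (-10 + 67))/(2*(-10 + 67)) + 171)/((I*√15623)) = ((½)*(-54 + 57)/57 + 171)*(-I*√15623/15623) = ((½)*(1/57)*3 + 171)*(-I*√15623/15623) = (1/38 + 171)*(-I*√15623/15623) = 6499*(-I*√15623/15623)/38 = -6499*I*√15623/593674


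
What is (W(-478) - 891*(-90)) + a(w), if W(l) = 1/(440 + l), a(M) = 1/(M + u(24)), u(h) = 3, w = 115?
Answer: 89892970/1121 ≈ 80190.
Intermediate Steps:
a(M) = 1/(3 + M) (a(M) = 1/(M + 3) = 1/(3 + M))
(W(-478) - 891*(-90)) + a(w) = (1/(440 - 478) - 891*(-90)) + 1/(3 + 115) = (1/(-38) + 80190) + 1/118 = (-1/38 + 80190) + 1/118 = 3047219/38 + 1/118 = 89892970/1121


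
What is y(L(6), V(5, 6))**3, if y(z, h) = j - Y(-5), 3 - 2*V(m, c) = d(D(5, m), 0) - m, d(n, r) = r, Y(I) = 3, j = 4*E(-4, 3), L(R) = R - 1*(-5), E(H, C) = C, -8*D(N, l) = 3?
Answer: 729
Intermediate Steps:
D(N, l) = -3/8 (D(N, l) = -1/8*3 = -3/8)
L(R) = 5 + R (L(R) = R + 5 = 5 + R)
j = 12 (j = 4*3 = 12)
V(m, c) = 3/2 + m/2 (V(m, c) = 3/2 - (0 - m)/2 = 3/2 - (-1)*m/2 = 3/2 + m/2)
y(z, h) = 9 (y(z, h) = 12 - 1*3 = 12 - 3 = 9)
y(L(6), V(5, 6))**3 = 9**3 = 729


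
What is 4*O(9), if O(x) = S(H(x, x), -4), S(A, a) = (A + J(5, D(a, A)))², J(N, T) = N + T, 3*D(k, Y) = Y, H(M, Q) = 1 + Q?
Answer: 12100/9 ≈ 1344.4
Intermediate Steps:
D(k, Y) = Y/3
S(A, a) = (5 + 4*A/3)² (S(A, a) = (A + (5 + A/3))² = (5 + 4*A/3)²)
O(x) = (19 + 4*x)²/9 (O(x) = (15 + 4*(1 + x))²/9 = (15 + (4 + 4*x))²/9 = (19 + 4*x)²/9)
4*O(9) = 4*((19 + 4*9)²/9) = 4*((19 + 36)²/9) = 4*((⅑)*55²) = 4*((⅑)*3025) = 4*(3025/9) = 12100/9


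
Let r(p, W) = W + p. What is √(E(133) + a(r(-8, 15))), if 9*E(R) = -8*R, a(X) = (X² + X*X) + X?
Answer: I*√119/3 ≈ 3.6362*I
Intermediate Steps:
a(X) = X + 2*X² (a(X) = (X² + X²) + X = 2*X² + X = X + 2*X²)
E(R) = -8*R/9 (E(R) = (-8*R)/9 = -8*R/9)
√(E(133) + a(r(-8, 15))) = √(-8/9*133 + (15 - 8)*(1 + 2*(15 - 8))) = √(-1064/9 + 7*(1 + 2*7)) = √(-1064/9 + 7*(1 + 14)) = √(-1064/9 + 7*15) = √(-1064/9 + 105) = √(-119/9) = I*√119/3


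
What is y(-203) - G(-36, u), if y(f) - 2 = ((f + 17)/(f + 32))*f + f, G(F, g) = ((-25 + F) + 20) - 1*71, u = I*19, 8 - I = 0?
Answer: -17659/57 ≈ -309.81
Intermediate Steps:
I = 8 (I = 8 - 1*0 = 8 + 0 = 8)
u = 152 (u = 8*19 = 152)
G(F, g) = -76 + F (G(F, g) = (-5 + F) - 71 = -76 + F)
y(f) = 2 + f + f*(17 + f)/(32 + f) (y(f) = 2 + (((f + 17)/(f + 32))*f + f) = 2 + (((17 + f)/(32 + f))*f + f) = 2 + (f*(17 + f)/(32 + f) + f) = 2 + (f + f*(17 + f)/(32 + f)) = 2 + f + f*(17 + f)/(32 + f))
y(-203) - G(-36, u) = (64 + 2*(-203)² + 51*(-203))/(32 - 203) - (-76 - 36) = (64 + 2*41209 - 10353)/(-171) - 1*(-112) = -(64 + 82418 - 10353)/171 + 112 = -1/171*72129 + 112 = -24043/57 + 112 = -17659/57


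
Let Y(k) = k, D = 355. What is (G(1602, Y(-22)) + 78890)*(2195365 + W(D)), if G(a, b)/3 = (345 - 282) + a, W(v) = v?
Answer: 184187972200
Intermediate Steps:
G(a, b) = 189 + 3*a (G(a, b) = 3*((345 - 282) + a) = 3*(63 + a) = 189 + 3*a)
(G(1602, Y(-22)) + 78890)*(2195365 + W(D)) = ((189 + 3*1602) + 78890)*(2195365 + 355) = ((189 + 4806) + 78890)*2195720 = (4995 + 78890)*2195720 = 83885*2195720 = 184187972200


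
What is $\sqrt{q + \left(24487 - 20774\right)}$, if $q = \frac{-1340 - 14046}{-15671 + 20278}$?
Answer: $\frac{\sqrt{78735495835}}{4607} \approx 60.907$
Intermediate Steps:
$q = - \frac{15386}{4607} \approx -3.3397$
$\sqrt{q + \left(24487 - 20774\right)} = \sqrt{- \frac{15386}{4607} + \left(24487 - 20774\right)} = \sqrt{- \frac{15386}{4607} + 3713} = \sqrt{\frac{17090405}{4607}} = \frac{\sqrt{78735495835}}{4607}$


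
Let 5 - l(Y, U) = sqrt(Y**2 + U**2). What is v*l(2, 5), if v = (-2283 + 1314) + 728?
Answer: -1205 + 241*sqrt(29) ≈ 92.825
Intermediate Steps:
l(Y, U) = 5 - sqrt(U**2 + Y**2) (l(Y, U) = 5 - sqrt(Y**2 + U**2) = 5 - sqrt(U**2 + Y**2))
v = -241 (v = -969 + 728 = -241)
v*l(2, 5) = -241*(5 - sqrt(5**2 + 2**2)) = -241*(5 - sqrt(25 + 4)) = -241*(5 - sqrt(29)) = -1205 + 241*sqrt(29)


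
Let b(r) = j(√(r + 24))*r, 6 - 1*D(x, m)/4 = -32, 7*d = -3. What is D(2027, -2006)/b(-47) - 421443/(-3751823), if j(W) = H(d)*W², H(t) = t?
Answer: -2625200023/12167161989 ≈ -0.21576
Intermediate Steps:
d = -3/7 (d = (⅐)*(-3) = -3/7 ≈ -0.42857)
j(W) = -3*W²/7
D(x, m) = 152 (D(x, m) = 24 - 4*(-32) = 24 + 128 = 152)
b(r) = r*(-72/7 - 3*r/7) (b(r) = (-(72/7 + 3*r/7))*r = (-3*(24 + r)/7)*r = (-72/7 - 3*r/7)*r = r*(-72/7 - 3*r/7))
D(2027, -2006)/b(-47) - 421443/(-3751823) = 152/(((3/7)*(-47)*(-24 - 1*(-47)))) - 421443/(-3751823) = 152/(((3/7)*(-47)*(-24 + 47))) - 421443*(-1/3751823) = 152/(((3/7)*(-47)*23)) + 421443/3751823 = 152/(-3243/7) + 421443/3751823 = 152*(-7/3243) + 421443/3751823 = -1064/3243 + 421443/3751823 = -2625200023/12167161989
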